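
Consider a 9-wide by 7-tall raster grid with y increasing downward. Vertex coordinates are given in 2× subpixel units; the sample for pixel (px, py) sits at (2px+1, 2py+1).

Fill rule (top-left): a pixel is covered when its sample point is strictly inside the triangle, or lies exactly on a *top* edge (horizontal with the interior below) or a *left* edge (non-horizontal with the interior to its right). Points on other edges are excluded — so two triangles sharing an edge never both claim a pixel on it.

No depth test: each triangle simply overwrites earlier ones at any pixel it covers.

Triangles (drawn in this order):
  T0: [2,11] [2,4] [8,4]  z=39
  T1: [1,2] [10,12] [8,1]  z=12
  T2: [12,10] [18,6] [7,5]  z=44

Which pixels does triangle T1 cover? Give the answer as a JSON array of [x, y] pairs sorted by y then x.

T0:
  2·area = 42
  edge (2, 11)→(2, 4): d=(0,-7) top-left  bias=+0
  edge (2, 4)→(8, 4): d=(6,0) top-left  bias=+0
  edge (8, 4)→(2, 11): d=(-6,7) right/bottom  bias=-1
    (1,2)@(3, 5): e=[7,6,29] → X
    (2,2)@(5, 5): e=[21,6,15] → X
    (3,2)@(7, 5): e=[35,6,1] → X
    (4,2)@(9, 5): e=[49,6,-13] → .
    (1,3)@(3, 7): e=[7,18,17] → X
    (3,3)@(7, 7): e=[35,18,-11] → .
    (1,4)@(3, 9): e=[7,30,5] → X
    (2,4)@(5, 9): e=[21,30,-9] → .
    (1,5)@(3, 11): e=[7,42,-7] → .
  covered (6 px):
    . . . . . . . . .
    . . . . . . . . .
    . X X X . . . . .
    . X X . . . . . .
    . X . . . . . . .
    . . . . . . . . .
    . . . . . . . . .
T1:
  2·area = 79  (B↔C swapped to make it positive)
  edge (1, 2)→(8, 1): d=(7,-1) top-left  bias=+0
  edge (8, 1)→(10, 12): d=(2,11) right/bottom  bias=-1
  edge (10, 12)→(1, 2): d=(-9,-10) top-left  bias=+0
    (1,1)@(3, 3): e=[9,59,11] → X
    (2,1)@(5, 3): e=[11,37,31] → X
    (3,1)@(7, 3): e=[13,15,51] → X
    (4,1)@(9, 3): e=[15,-7,71] → .
    (1,2)@(3, 5): e=[23,63,-7] → .
    (2,2)@(5, 5): e=[25,41,13] → X
    (4,2)@(9, 5): e=[29,-3,53] → .
    (2,3)@(5, 7): e=[39,45,-5] → .
    (3,3)@(7, 7): e=[41,23,15] → X
    (4,3)@(9, 7): e=[43,1,35] → X
    (5,3)@(11, 7): e=[45,-21,55] → .
    (3,4)@(7, 9): e=[55,27,-3] → .
  covered (8 px):
    . . . . . . . . .
    . X X X . . . . .
    . . X X . . . . .
    . . . X X . . . .
    . . . . X . . . .
    . . . . . . . . .
    . . . . . . . . .
T2:
  2·area = 50  (B↔C swapped to make it positive)
  edge (12, 10)→(7, 5): d=(-5,-5) top-left  bias=+0
  edge (7, 5)→(18, 6): d=(11,1) right/bottom  bias=-1
  edge (18, 6)→(12, 10): d=(-6,4) right/bottom  bias=-1
    (1,0)@(3, 1): e=[0,-40,90] → .  [on edge]
    (2,1)@(5, 3): e=[0,-20,70] → .  [on edge]
    (3,2)@(7, 5): e=[0,0,50] → .  [on edge]
    (4,3)@(9, 7): e=[0,20,30] → X  [on edge]
    (5,3)@(11, 7): e=[10,18,22] → X
    (6,3)@(13, 7): e=[20,16,14] → X
    (7,3)@(15, 7): e=[30,14,6] → X
    (8,3)@(17, 7): e=[40,12,-2] → .
    (4,4)@(9, 9): e=[-10,42,18] → .
    (5,4)@(11, 9): e=[0,40,10] → X  [on edge]
    (7,4)@(15, 9): e=[20,36,-6] → .
    (5,5)@(11, 11): e=[-10,62,-2] → .
    (6,5)@(13, 11): e=[0,60,-10] → .  [on edge]
    (7,6)@(15, 13): e=[0,80,-30] → .  [on edge]
  covered (6 px):
    . . . . . . . . .
    . . . . . . . . .
    . . . . . . . . .
    . . . . X X X X .
    . . . . . X X . .
    . . . . . . . . .
    . . . . . . . . .

Final: [[1,1],[2,1],[3,1],[2,2],[3,2],[3,3],[4,3],[4,4]]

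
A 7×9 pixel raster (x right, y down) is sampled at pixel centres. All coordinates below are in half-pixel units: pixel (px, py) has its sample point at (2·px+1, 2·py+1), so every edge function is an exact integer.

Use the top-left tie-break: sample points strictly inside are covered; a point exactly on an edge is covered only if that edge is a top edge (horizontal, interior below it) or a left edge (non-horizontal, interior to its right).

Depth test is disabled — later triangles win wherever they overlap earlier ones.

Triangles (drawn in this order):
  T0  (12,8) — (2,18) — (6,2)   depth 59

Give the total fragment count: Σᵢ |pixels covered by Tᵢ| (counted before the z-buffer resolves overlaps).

T0:
  2·area = 120
  edge (12, 8)→(2, 18): d=(-10,10) right/bottom  bias=-1
  edge (2, 18)→(6, 2): d=(4,-16) top-left  bias=+0
  edge (6, 2)→(12, 8): d=(6,6) right/bottom  bias=-1
    (2,0)@(5, 1): e=[140,-20,0] → ·  [on edge]
    (3,1)@(7, 3): e=[100,20,0] → ·  [on edge]
    (3,2)@(7, 5): e=[80,28,12] → #
    (4,2)@(9, 5): e=[60,60,0] → ·  [on edge]
    (2,3)@(5, 7): e=[80,4,36] → #
    (4,3)@(9, 7): e=[40,68,12] → #
    (5,3)@(11, 7): e=[20,100,0] → ·  [on edge]
    (6,3)@(13, 7): e=[0,132,-12] → ·  [on edge]
    (2,4)@(5, 9): e=[60,12,48] → #
    (5,4)@(11, 9): e=[0,108,12] → ·  [on edge]
    (6,4)@(13, 9): e=[-20,140,0] → ·  [on edge]
    (2,5)@(5, 11): e=[40,20,60] → #
    (4,5)@(9, 11): e=[0,84,36] → ·  [on edge]
    (3,6)@(7, 13): e=[0,60,60] → ·  [on edge]
    (2,7)@(5, 15): e=[0,36,84] → ·  [on edge]
    (1,8)@(3, 17): e=[0,12,108] → ·  [on edge]
  covered (11 px):
    · · · · · · ·
    · · · · · · ·
    · · · # · · ·
    · · # # # · ·
    · · # # # · ·
    · · # # · · ·
    · · # · · · ·
    · # · · · · ·
    · · · · · · ·

Final: 11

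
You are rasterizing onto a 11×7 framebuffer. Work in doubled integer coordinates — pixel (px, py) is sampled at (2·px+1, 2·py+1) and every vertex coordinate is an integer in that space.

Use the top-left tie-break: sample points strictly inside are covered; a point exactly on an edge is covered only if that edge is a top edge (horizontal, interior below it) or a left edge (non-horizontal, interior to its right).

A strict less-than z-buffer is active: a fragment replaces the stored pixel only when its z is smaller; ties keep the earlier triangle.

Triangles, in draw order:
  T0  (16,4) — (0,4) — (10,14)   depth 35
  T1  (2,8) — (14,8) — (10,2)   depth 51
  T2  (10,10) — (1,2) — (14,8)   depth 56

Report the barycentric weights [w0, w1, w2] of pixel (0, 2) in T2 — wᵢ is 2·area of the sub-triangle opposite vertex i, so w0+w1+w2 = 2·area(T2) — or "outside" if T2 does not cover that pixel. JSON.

T0:
  2·area = 160  (B↔C swapped to make it positive)
  edge (16, 4)→(10, 14): d=(-6,10) right/bottom  bias=-1
  edge (10, 14)→(0, 4): d=(-10,-10) top-left  bias=+0
  edge (0, 4)→(16, 4): d=(16,0) top-left  bias=+0
    (0,2)@(1, 5): e=[144,0,16] → X  [on edge]
    (1,2)@(3, 5): e=[124,20,16] → X
    (2,2)@(5, 5): e=[104,40,16] → X
    (3,2)@(7, 5): e=[84,60,16] → X
    (4,2)@(9, 5): e=[64,80,16] → X
    (5,2)@(11, 5): e=[44,100,16] → X
    (6,2)@(13, 5): e=[24,120,16] → X
    (7,2)@(15, 5): e=[4,140,16] → X
    (8,2)@(17, 5): e=[-16,160,16] → .
    (0,3)@(1, 7): e=[132,-20,48] → .
    (1,3)@(3, 7): e=[112,0,48] → X  [on edge]
    (7,3)@(15, 7): e=[-8,120,48] → .
    (2,4)@(5, 9): e=[80,0,80] → X  [on edge]
    (6,4)@(13, 9): e=[0,80,80] → .  [on edge]
    (3,5)@(7, 11): e=[48,0,112] → X  [on edge]
    (4,6)@(9, 13): e=[16,0,144] → X  [on edge]
  covered (22 px):
    . . . . . . . . . . .
    . . . . . . . . . . .
    X X X X X X X X . . .
    . X X X X X X . . . .
    . . X X X X . . . . .
    . . . X X X . . . . .
    . . . . X . . . . . .
T1:
  2·area = 72  (B↔C swapped to make it positive)
  edge (2, 8)→(10, 2): d=(8,-6) top-left  bias=+0
  edge (10, 2)→(14, 8): d=(4,6) right/bottom  bias=-1
  edge (14, 8)→(2, 8): d=(-12,0) right/bottom  bias=-1
    (4,1)@(9, 3): e=[2,10,60] → X
    (5,1)@(11, 3): e=[14,-2,60] → .
    (3,2)@(7, 5): e=[6,30,36] → X
    (5,2)@(11, 5): e=[30,6,36] → X
    (6,2)@(13, 5): e=[42,-6,36] → .
    (2,3)@(5, 7): e=[10,50,12] → X
    (6,3)@(13, 7): e=[58,2,12] → X
    (7,3)@(15, 7): e=[70,-10,12] → .
    (2,4)@(5, 9): e=[26,58,-12] → .
    (3,4)@(7, 9): e=[38,46,-12] → .
    (4,4)@(9, 9): e=[50,34,-12] → .
    (5,4)@(11, 9): e=[62,22,-12] → .
  covered (9 px):
    . . . . . . . . . . .
    . . . . X . . . . . .
    . . . X X X . . . . .
    . . X X X X X . . . .
    . . . . . . . . . . .
    . . . . . . . . . . .
    . . . . . . . . . . .
T2:
  2·area = 50
  edge (10, 10)→(1, 2): d=(-9,-8) top-left  bias=+0
  edge (1, 2)→(14, 8): d=(13,6) right/bottom  bias=-1
  edge (14, 8)→(10, 10): d=(-4,2) right/bottom  bias=-1
    (1,1)@(3, 3): e=[7,1,42] → X
    (2,1)@(5, 3): e=[23,-11,38] → .
    (1,2)@(3, 5): e=[-11,27,34] → .
    (2,2)@(5, 5): e=[5,15,30] → X
    (3,2)@(7, 5): e=[21,3,26] → X
    (4,2)@(9, 5): e=[37,-9,22] → .
    (2,3)@(5, 7): e=[-13,41,22] → .
    (3,3)@(7, 7): e=[3,29,18] → X
    (4,3)@(9, 7): e=[19,17,14] → X
    (5,3)@(11, 7): e=[35,5,10] → X
    (6,3)@(13, 7): e=[51,-7,6] → .
    (3,4)@(7, 9): e=[-15,55,10] → .
  covered (8 px):
    . . . . . . . . . . .
    . X . . . . . . . . .
    . . X X . . . . . . .
    . . . X X X . . . . .
    . . . . X X . . . . .
    . . . . . . . . . . .
    . . . . . . . . . . .

Final: "outside"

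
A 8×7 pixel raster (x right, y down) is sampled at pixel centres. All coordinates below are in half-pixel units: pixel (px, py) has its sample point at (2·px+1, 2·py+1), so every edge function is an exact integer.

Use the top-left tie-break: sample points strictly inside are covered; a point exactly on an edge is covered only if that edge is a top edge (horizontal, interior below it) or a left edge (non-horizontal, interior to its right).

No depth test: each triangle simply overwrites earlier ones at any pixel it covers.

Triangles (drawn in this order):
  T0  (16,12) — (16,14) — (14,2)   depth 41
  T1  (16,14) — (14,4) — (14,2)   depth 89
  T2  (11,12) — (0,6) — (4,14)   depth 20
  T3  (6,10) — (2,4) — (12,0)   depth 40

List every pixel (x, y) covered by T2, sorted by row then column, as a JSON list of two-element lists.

T0:
  2·area = 4
  edge (16, 12)→(16, 14): d=(0,2) right/bottom  bias=-1
  edge (16, 14)→(14, 2): d=(-2,-12) top-left  bias=+0
  edge (14, 2)→(16, 12): d=(2,10) right/bottom  bias=-1
    (7,3)@(15, 7): e=[2,2,0] → ·  [on edge]
  covered (0 px):
    · · · · · · · ·
    · · · · · · · ·
    · · · · · · · ·
    · · · · · · · ·
    · · · · · · · ·
    · · · · · · · ·
    · · · · · · · ·
T1:
  2·area = 4
  edge (16, 14)→(14, 4): d=(-2,-10) top-left  bias=+0
  edge (14, 4)→(14, 2): d=(0,-2) top-left  bias=+0
  edge (14, 2)→(16, 14): d=(2,12) right/bottom  bias=-1
    (7,4)@(15, 9): e=[0,2,2] → █  [on edge]
    (7,5)@(15, 11): e=[-4,2,6] → ·
  covered (1 px):
    · · · · · · · ·
    · · · · · · · ·
    · · · · · · · ·
    · · · · · · · ·
    · · · · · · · █
    · · · · · · · ·
    · · · · · · · ·
T2:
  2·area = 64  (B↔C swapped to make it positive)
  edge (11, 12)→(4, 14): d=(-7,2) right/bottom  bias=-1
  edge (4, 14)→(0, 6): d=(-4,-8) top-left  bias=+0
  edge (0, 6)→(11, 12): d=(11,6) right/bottom  bias=-1
    (0,3)@(1, 7): e=[55,4,5] → █
    (1,3)@(3, 7): e=[51,20,-7] → ·
    (0,4)@(1, 9): e=[41,-4,27] → ·
    (1,4)@(3, 9): e=[37,12,15] → █
    (2,4)@(5, 9): e=[33,28,3] → █
    (3,4)@(7, 9): e=[29,44,-9] → ·
    (1,5)@(3, 11): e=[23,4,37] → █
    (3,5)@(7, 11): e=[15,36,13] → █
    (4,5)@(9, 11): e=[11,52,1] → █
    (5,5)@(11, 11): e=[7,68,-11] → ·
    (1,6)@(3, 13): e=[9,-4,59] → ·
    (2,6)@(5, 13): e=[5,12,47] → █
  covered (9 px):
    · · · · · · · ·
    · · · · · · · ·
    · · · · · · · ·
    █ · · · · · · ·
    · █ █ · · · · ·
    · █ █ █ █ · · ·
    · · █ █ · · · ·
T3:
  2·area = 76
  edge (6, 10)→(2, 4): d=(-4,-6) top-left  bias=+0
  edge (2, 4)→(12, 0): d=(10,-4) top-left  bias=+0
  edge (12, 0)→(6, 10): d=(-6,10) right/bottom  bias=-1
    (5,0)@(11, 1): e=[66,6,4] → █
    (6,0)@(13, 1): e=[78,14,-16] → ·
    (2,1)@(5, 3): e=[22,2,52] → █
    (3,1)@(7, 3): e=[34,10,32] → █
    (4,1)@(9, 3): e=[46,18,12] → █
    (5,1)@(11, 3): e=[58,26,-8] → ·
    (1,2)@(3, 5): e=[2,14,60] → █
    (4,2)@(9, 5): e=[38,38,0] → ·  [on edge]
    (1,3)@(3, 7): e=[-6,34,48] → ·
    (2,3)@(5, 7): e=[6,42,28] → █
    (4,3)@(9, 7): e=[30,58,-12] → ·
    (2,4)@(5, 9): e=[-2,62,16] → ·
  covered (9 px):
    · · · · · █ · ·
    · · █ █ █ · · ·
    · █ █ █ · · · ·
    · · █ █ · · · ·
    · · · · · · · ·
    · · · · · · · ·
    · · · · · · · ·

Final: [[0,3],[1,4],[2,4],[1,5],[2,5],[3,5],[4,5],[2,6],[3,6]]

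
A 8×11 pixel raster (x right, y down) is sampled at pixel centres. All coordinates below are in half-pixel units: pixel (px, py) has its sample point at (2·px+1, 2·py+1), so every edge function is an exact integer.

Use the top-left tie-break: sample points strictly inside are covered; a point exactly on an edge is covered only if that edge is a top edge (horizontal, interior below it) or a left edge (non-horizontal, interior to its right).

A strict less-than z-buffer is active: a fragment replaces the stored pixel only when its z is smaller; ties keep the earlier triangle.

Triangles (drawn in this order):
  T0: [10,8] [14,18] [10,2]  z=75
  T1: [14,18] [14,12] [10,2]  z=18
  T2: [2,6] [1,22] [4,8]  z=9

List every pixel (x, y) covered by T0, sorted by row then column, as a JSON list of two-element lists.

T0:
  2·area = 24  (B↔C swapped to make it positive)
  edge (10, 8)→(10, 2): d=(0,-6) top-left  bias=+0
  edge (10, 2)→(14, 18): d=(4,16) right/bottom  bias=-1
  edge (14, 18)→(10, 8): d=(-4,-10) top-left  bias=+0
    (5,3)@(11, 7): e=[6,4,14] → █
    (6,3)@(13, 7): e=[18,-28,34] → ·
    (5,4)@(11, 9): e=[6,12,6] → █
    (6,4)@(13, 9): e=[18,-20,26] → ·
    (5,5)@(11, 11): e=[6,20,-2] → ·
    (6,7)@(13, 15): e=[18,4,2] → █
    (7,7)@(15, 15): e=[30,-28,22] → ·
    (6,8)@(13, 17): e=[18,12,-6] → ·
  covered (3 px):
    · · · · · · · ·
    · · · · · · · ·
    · · · · · · · ·
    · · · · · █ · ·
    · · · · · █ · ·
    · · · · · · · ·
    · · · · · · · ·
    · · · · · · █ ·
    · · · · · · · ·
    · · · · · · · ·
    · · · · · · · ·
T1:
  2·area = 24  (B↔C swapped to make it positive)
  edge (14, 18)→(10, 2): d=(-4,-16) top-left  bias=+0
  edge (10, 2)→(14, 12): d=(4,10) right/bottom  bias=-1
  edge (14, 12)→(14, 18): d=(0,6) right/bottom  bias=-1
    (5,2)@(11, 5): e=[4,2,18] → █
    (6,2)@(13, 5): e=[36,-18,6] → ·
    (5,3)@(11, 7): e=[-4,10,18] → ·
    (6,5)@(13, 11): e=[12,6,6] → █
    (7,5)@(15, 11): e=[44,-14,-6] → ·
    (6,6)@(13, 13): e=[4,14,6] → █
    (7,6)@(15, 13): e=[36,-6,-6] → ·
    (6,7)@(13, 15): e=[-4,22,6] → ·
  covered (3 px):
    · · · · · · · ·
    · · · · · · · ·
    · · · · · █ · ·
    · · · · · · · ·
    · · · · · · · ·
    · · · · · · █ ·
    · · · · · · █ ·
    · · · · · · · ·
    · · · · · · · ·
    · · · · · · · ·
    · · · · · · · ·
T2:
  2·area = 34  (B↔C swapped to make it positive)
  edge (2, 6)→(4, 8): d=(2,2) right/bottom  bias=-1
  edge (4, 8)→(1, 22): d=(-3,14) right/bottom  bias=-1
  edge (1, 22)→(2, 6): d=(1,-16) top-left  bias=+0
    (0,2)@(1, 5): e=[0,51,-17] → ·  [on edge]
    (1,3)@(3, 7): e=[0,17,17] → ·  [on edge]
    (1,4)@(3, 9): e=[4,11,19] → █
    (2,4)@(5, 9): e=[0,-17,51] → ·  [on edge]
    (1,5)@(3, 11): e=[8,5,21] → █
    (2,5)@(5, 11): e=[4,-23,53] → ·
    (3,5)@(7, 11): e=[0,-51,85] → ·  [on edge]
    (1,6)@(3, 13): e=[12,-1,23] → ·
    (4,6)@(9, 13): e=[0,-85,119] → ·  [on edge]
    (5,7)@(11, 15): e=[0,-119,153] → ·  [on edge]
    (6,8)@(13, 17): e=[0,-153,187] → ·  [on edge]
    (7,9)@(15, 19): e=[0,-187,221] → ·  [on edge]
  covered (2 px):
    · · · · · · · ·
    · · · · · · · ·
    · · · · · · · ·
    · · · · · · · ·
    · █ · · · · · ·
    · █ · · · · · ·
    · · · · · · · ·
    · · · · · · · ·
    · · · · · · · ·
    · · · · · · · ·
    · · · · · · · ·

Final: [[5,3],[5,4],[6,7]]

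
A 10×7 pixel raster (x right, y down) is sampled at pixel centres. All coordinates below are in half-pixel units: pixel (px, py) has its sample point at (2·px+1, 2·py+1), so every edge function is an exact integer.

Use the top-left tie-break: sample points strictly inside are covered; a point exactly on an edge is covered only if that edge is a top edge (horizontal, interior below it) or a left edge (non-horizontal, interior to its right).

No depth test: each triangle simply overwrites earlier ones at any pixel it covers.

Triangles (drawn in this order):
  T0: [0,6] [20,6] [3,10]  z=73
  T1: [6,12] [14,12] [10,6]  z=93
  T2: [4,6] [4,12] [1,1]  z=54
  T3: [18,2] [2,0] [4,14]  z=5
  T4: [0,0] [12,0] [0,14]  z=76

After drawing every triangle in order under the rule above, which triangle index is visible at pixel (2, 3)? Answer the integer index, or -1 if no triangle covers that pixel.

T0:
  2·area = 80
  edge (0, 6)→(20, 6): d=(20,0) top-left  bias=+0
  edge (20, 6)→(3, 10): d=(-17,4) right/bottom  bias=-1
  edge (3, 10)→(0, 6): d=(-3,-4) top-left  bias=+0
    (0,3)@(1, 7): e=[20,59,1] → X
    (1,3)@(3, 7): e=[20,51,9] → X
    (2,3)@(5, 7): e=[20,43,17] → X
    (3,3)@(7, 7): e=[20,35,25] → X
    (4,3)@(9, 7): e=[20,27,33] → X
    (5,3)@(11, 7): e=[20,19,41] → X
    (6,3)@(13, 7): e=[20,11,49] → X
    (7,3)@(15, 7): e=[20,3,57] → X
    (8,3)@(17, 7): e=[20,-5,65] → .
    (0,4)@(1, 9): e=[60,25,-5] → .
    (1,4)@(3, 9): e=[60,17,3] → X
    (4,4)@(9, 9): e=[60,-7,27] → .
  covered (11 px):
    . . . . . . . . . .
    . . . . . . . . . .
    . . . . . . . . . .
    X X X X X X X X . .
    . X X X . . . . . .
    . . . . . . . . . .
    . . . . . . . . . .
T1:
  2·area = 48  (B↔C swapped to make it positive)
  edge (6, 12)→(10, 6): d=(4,-6) top-left  bias=+0
  edge (10, 6)→(14, 12): d=(4,6) right/bottom  bias=-1
  edge (14, 12)→(6, 12): d=(-8,0) right/bottom  bias=-1
    (4,4)@(9, 9): e=[6,18,24] → X
    (5,4)@(11, 9): e=[18,6,24] → X
    (6,4)@(13, 9): e=[30,-6,24] → .
    (3,5)@(7, 11): e=[2,38,8] → X
    (6,5)@(13, 11): e=[38,2,8] → X
    (7,5)@(15, 11): e=[50,-10,8] → .
    (3,6)@(7, 13): e=[10,46,-8] → .
    (4,6)@(9, 13): e=[22,34,-8] → .
    (5,6)@(11, 13): e=[34,22,-8] → .
    (6,6)@(13, 13): e=[46,10,-8] → .
  covered (6 px):
    . . . . . . . . . .
    . . . . . . . . . .
    . . . . . . . . . .
    . . . . . . . . . .
    . . . . X X . . . .
    . . . X X X X . . .
    . . . . . . . . . .
T2:
  2·area = 18
  edge (4, 6)→(4, 12): d=(0,6) right/bottom  bias=-1
  edge (4, 12)→(1, 1): d=(-3,-11) top-left  bias=+0
  edge (1, 1)→(4, 6): d=(3,5) right/bottom  bias=-1
    (0,0)@(1, 1): e=[18,0,0] → .  [on edge]
    (1,2)@(3, 5): e=[6,10,2] → X
    (2,2)@(5, 5): e=[-6,32,-8] → .
    (1,3)@(3, 7): e=[6,4,8] → X
    (2,3)@(5, 7): e=[-6,26,-2] → .
    (1,4)@(3, 9): e=[6,-2,14] → .
    (3,5)@(7, 11): e=[-18,36,0] → .  [on edge]
  covered (2 px):
    . . . . . . . . . .
    . . . . . . . . . .
    . X . . . . . . . .
    . X . . . . . . . .
    . . . . . . . . . .
    . . . . . . . . . .
    . . . . . . . . . .
T3:
  2·area = 220  (B↔C swapped to make it positive)
  edge (18, 2)→(4, 14): d=(-14,12) right/bottom  bias=-1
  edge (4, 14)→(2, 0): d=(-2,-14) top-left  bias=+0
  edge (2, 0)→(18, 2): d=(16,2) right/bottom  bias=-1
    (1,0)@(3, 1): e=[194,12,14] → X
    (2,0)@(5, 1): e=[170,40,10] → X
    (3,0)@(7, 1): e=[146,68,6] → X
    (4,0)@(9, 1): e=[122,96,2] → X
    (5,0)@(11, 1): e=[98,124,-2] → .
    (1,1)@(3, 3): e=[166,8,46] → X
    (5,1)@(11, 3): e=[70,120,30] → X
    (6,1)@(13, 3): e=[46,148,26] → X
    (7,1)@(15, 3): e=[22,176,22] → X
    (8,1)@(17, 3): e=[-2,204,18] → .
    (1,2)@(3, 5): e=[138,4,78] → X
    (7,2)@(15, 5): e=[-6,172,54] → .
    (1,3)@(3, 7): e=[110,0,110] → X  [on edge]
  covered (28 px):
    . X X X X . . . . .
    . X X X X X X X . .
    . X X X X X X . . .
    . X X X X X . . . .
    . . X X X . . . . .
    . . X X . . . . . .
    . . X . . . . . . .
T4:
  2·area = 168
  edge (0, 0)→(12, 0): d=(12,0) top-left  bias=+0
  edge (12, 0)→(0, 14): d=(-12,14) right/bottom  bias=-1
  edge (0, 14)→(0, 0): d=(0,-14) top-left  bias=+0
    (0,0)@(1, 1): e=[12,142,14] → X
    (1,0)@(3, 1): e=[12,114,42] → X
    (2,0)@(5, 1): e=[12,86,70] → X
    (3,0)@(7, 1): e=[12,58,98] → X
    (4,0)@(9, 1): e=[12,30,126] → X
    (5,0)@(11, 1): e=[12,2,154] → X
    (6,0)@(13, 1): e=[12,-26,182] → .
    (0,1)@(1, 3): e=[36,118,14] → X
    (5,1)@(11, 3): e=[36,-22,154] → .
    (0,2)@(1, 5): e=[60,94,14] → X
    (4,2)@(9, 5): e=[60,-18,126] → .
    (0,3)@(1, 7): e=[84,70,14] → X
  covered (21 px):
    X X X X X X . . . .
    X X X X X . . . . .
    X X X X . . . . . .
    X X X . . . . . . .
    X X . . . . . . . .
    X . . . . . . . . .
    . . . . . . . . . .

Z-buffer (winner per pixel, '.' = empty):
  4 4 4 4 4 4 . . . .
  4 4 4 4 4 3 3 3 . .
  4 4 4 4 3 3 3 . . .
  4 4 4 3 3 3 0 0 . .
  4 4 3 3 3 1 . . . .
  4 . 3 3 1 1 1 . . .
  . . 3 . . . . . . .

Final: 4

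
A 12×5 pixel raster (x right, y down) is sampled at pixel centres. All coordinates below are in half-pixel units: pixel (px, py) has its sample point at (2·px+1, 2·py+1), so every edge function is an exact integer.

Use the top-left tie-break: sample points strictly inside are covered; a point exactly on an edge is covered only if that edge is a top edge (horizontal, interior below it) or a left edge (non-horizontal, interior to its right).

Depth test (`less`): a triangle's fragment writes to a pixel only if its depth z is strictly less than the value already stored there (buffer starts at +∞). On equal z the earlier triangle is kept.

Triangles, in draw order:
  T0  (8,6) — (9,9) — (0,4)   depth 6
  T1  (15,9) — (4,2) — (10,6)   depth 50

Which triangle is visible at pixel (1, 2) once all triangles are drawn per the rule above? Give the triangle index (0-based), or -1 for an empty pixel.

T0:
  2·area = 22
  edge (8, 6)→(9, 9): d=(1,3) right/bottom  bias=-1
  edge (9, 9)→(0, 4): d=(-9,-5) top-left  bias=+0
  edge (0, 4)→(8, 6): d=(8,2) right/bottom  bias=-1
    (3,1)@(7, 3): e=[0,44,-22] → ·  [on edge]
    (1,2)@(3, 5): e=[14,6,2] → █
    (2,2)@(5, 5): e=[8,16,-2] → ·
    (1,3)@(3, 7): e=[16,-12,18] → ·
    (3,3)@(7, 7): e=[4,8,10] → █
    (4,3)@(9, 7): e=[-2,18,6] → ·
    (3,4)@(7, 9): e=[6,-10,26] → ·
    (4,4)@(9, 9): e=[0,0,22] → ·  [on edge]
  covered (2 px):
    · · · · · · · · · · · ·
    · · · · · · · · · · · ·
    · █ · · · · · · · · · ·
    · · · █ · · · · · · · ·
    · · · · · · · · · · · ·
T1:
  2·area = 2  (B↔C swapped to make it positive)
  edge (15, 9)→(10, 6): d=(-5,-3) top-left  bias=+0
  edge (10, 6)→(4, 2): d=(-6,-4) top-left  bias=+0
  edge (4, 2)→(15, 9): d=(11,7) right/bottom  bias=-1
    (2,1)@(5, 3): e=[0,-2,4] → ·  [on edge]
    (7,4)@(15, 9): e=[0,2,0] → ·  [on edge]
  covered (0 px):
    · · · · · · · · · · · ·
    · · · · · · · · · · · ·
    · · · · · · · · · · · ·
    · · · · · · · · · · · ·
    · · · · · · · · · · · ·

Z-buffer (winner per pixel, '.' = empty):
  . . . . . . . . . . . .
  . . . . . . . . . . . .
  . 0 . . . . . . . . . .
  . . . 0 . . . . . . . .
  . . . . . . . . . . . .

Answer: 0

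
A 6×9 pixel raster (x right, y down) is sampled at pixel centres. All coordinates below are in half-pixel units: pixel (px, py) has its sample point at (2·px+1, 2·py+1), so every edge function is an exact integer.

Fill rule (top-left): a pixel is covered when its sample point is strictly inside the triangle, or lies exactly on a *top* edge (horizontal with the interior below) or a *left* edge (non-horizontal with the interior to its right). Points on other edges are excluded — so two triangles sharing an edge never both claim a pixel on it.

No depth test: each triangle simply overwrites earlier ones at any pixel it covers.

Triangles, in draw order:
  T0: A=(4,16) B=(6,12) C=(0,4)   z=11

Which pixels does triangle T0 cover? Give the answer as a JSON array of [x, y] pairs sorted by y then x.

T0:
  2·area = 40  (B↔C swapped to make it positive)
  edge (4, 16)→(0, 4): d=(-4,-12) top-left  bias=+0
  edge (0, 4)→(6, 12): d=(6,8) right/bottom  bias=-1
  edge (6, 12)→(4, 16): d=(-2,4) right/bottom  bias=-1
    (0,3)@(1, 7): e=[0,10,30] → X  [on edge]
    (1,3)@(3, 7): e=[24,-6,22] → .
    (0,4)@(1, 9): e=[-8,22,26] → .
    (1,4)@(3, 9): e=[16,6,18] → X
    (2,4)@(5, 9): e=[40,-10,10] → .
    (1,5)@(3, 11): e=[8,18,14] → X
    (2,5)@(5, 11): e=[32,2,6] → X
    (3,5)@(7, 11): e=[56,-14,-2] → .
    (1,6)@(3, 13): e=[0,30,10] → X  [on edge]
    (3,6)@(7, 13): e=[48,-2,-6] → .
    (1,7)@(3, 15): e=[-8,42,6] → .
    (2,7)@(5, 15): e=[16,26,-2] → .
  covered (6 px):
    . . . . . .
    . . . . . .
    . . . . . .
    X . . . . .
    . X . . . .
    . X X . . .
    . X X . . .
    . . . . . .
    . . . . . .

Answer: [[0,3],[1,4],[1,5],[2,5],[1,6],[2,6]]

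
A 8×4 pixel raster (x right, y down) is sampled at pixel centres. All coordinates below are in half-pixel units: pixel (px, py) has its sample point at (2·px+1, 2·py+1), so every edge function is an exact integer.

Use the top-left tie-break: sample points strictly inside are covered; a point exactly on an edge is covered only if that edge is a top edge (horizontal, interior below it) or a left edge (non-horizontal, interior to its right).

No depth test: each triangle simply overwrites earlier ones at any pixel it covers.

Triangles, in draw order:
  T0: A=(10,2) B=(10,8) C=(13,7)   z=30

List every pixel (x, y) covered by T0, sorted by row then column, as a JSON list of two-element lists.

T0:
  2·area = 18  (B↔C swapped to make it positive)
  edge (10, 2)→(13, 7): d=(3,5) right/bottom  bias=-1
  edge (13, 7)→(10, 8): d=(-3,1) right/bottom  bias=-1
  edge (10, 8)→(10, 2): d=(0,-6) top-left  bias=+0
    (5,2)@(11, 5): e=[4,8,6] → #
    (6,2)@(13, 5): e=[-6,6,18] → ·
    (5,3)@(11, 7): e=[10,2,6] → #
    (6,3)@(13, 7): e=[0,0,18] → ·  [on edge]
  covered (2 px):
    · · · · · · · ·
    · · · · · · · ·
    · · · · · # · ·
    · · · · · # · ·

Answer: [[5,2],[5,3]]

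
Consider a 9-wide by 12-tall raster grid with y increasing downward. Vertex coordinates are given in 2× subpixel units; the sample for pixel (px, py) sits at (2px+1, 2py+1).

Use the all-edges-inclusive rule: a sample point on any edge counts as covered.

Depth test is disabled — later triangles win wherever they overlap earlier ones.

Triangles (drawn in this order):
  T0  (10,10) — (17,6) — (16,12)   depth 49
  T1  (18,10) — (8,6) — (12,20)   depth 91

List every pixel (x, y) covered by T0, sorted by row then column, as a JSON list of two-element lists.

T0:
  2·area = 38
  edge (10, 10)→(17, 6): d=(7,-4) inclusive
  edge (17, 6)→(16, 12): d=(-1,6) inclusive
  edge (16, 12)→(10, 10): d=(-6,-2) inclusive
    (0,3)@(1, 7): e=[-57,95,0] → .  [on edge]
    (3,4)@(7, 9): e=[-19,57,0] → .  [on edge]
    (6,4)@(13, 9): e=[5,21,12] → X
    (7,4)@(15, 9): e=[13,9,16] → X
    (8,4)@(17, 9): e=[21,-3,20] → .
    (6,5)@(13, 11): e=[19,19,0] → X  [on edge]
    (8,5)@(17, 11): e=[35,-5,8] → .
    (6,6)@(13, 13): e=[33,17,-12] → .
    (7,6)@(15, 13): e=[41,5,-8] → .
  covered (4 px):
    . . . . . . . . .
    . . . . . . . . .
    . . . . . . . . .
    . . . . . . . . .
    . . . . . . X X .
    . . . . . . X X .
    . . . . . . . . .
    . . . . . . . . .
    . . . . . . . . .
    . . . . . . . . .
    . . . . . . . . .
    . . . . . . . . .
T1:
  2·area = 124  (B↔C swapped to make it positive)
  edge (18, 10)→(12, 20): d=(-6,10) inclusive
  edge (12, 20)→(8, 6): d=(-4,-14) inclusive
  edge (8, 6)→(18, 10): d=(10,4) inclusive
    (4,3)@(9, 7): e=[108,10,6] → X
    (5,3)@(11, 7): e=[88,38,-2] → .
    (4,4)@(9, 9): e=[96,2,26] → X
    (5,4)@(11, 9): e=[76,30,18] → X
    (6,4)@(13, 9): e=[56,58,10] → X
    (7,4)@(15, 9): e=[36,86,2] → X
    (8,4)@(17, 9): e=[16,114,-6] → .
    (4,5)@(9, 11): e=[84,-6,46] → .
    (5,5)@(11, 11): e=[64,22,38] → X
    (8,5)@(17, 11): e=[4,106,14] → X
    (5,6)@(11, 13): e=[52,14,58] → X
    (8,6)@(17, 13): e=[-8,98,34] → .
    (7,7)@(15, 15): e=[0,62,62] → X  [on edge]
  covered (16 px):
    . . . . . . . . .
    . . . . . . . . .
    . . . . . . . . .
    . . . . X . . . .
    . . . . X X X X .
    . . . . . X X X X
    . . . . . X X X .
    . . . . . X X X .
    . . . . . . X . .
    . . . . . . . . .
    . . . . . . . . .
    . . . . . . . . .

Final: [[6,4],[7,4],[6,5],[7,5]]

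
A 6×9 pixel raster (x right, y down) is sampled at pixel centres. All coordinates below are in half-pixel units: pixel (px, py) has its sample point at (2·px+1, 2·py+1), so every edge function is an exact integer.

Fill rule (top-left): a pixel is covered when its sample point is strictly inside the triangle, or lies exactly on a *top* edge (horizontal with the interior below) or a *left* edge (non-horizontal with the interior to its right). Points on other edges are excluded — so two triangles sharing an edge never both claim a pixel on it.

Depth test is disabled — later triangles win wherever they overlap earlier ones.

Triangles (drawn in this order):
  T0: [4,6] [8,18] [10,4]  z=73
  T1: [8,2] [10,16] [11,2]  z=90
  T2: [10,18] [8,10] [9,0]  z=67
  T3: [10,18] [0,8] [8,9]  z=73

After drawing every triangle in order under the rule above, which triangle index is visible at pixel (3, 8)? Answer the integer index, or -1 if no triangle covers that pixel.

T0:
  2·area = 80  (B↔C swapped to make it positive)
  edge (4, 6)→(10, 4): d=(6,-2) top-left  bias=+0
  edge (10, 4)→(8, 18): d=(-2,14) right/bottom  bias=-1
  edge (8, 18)→(4, 6): d=(-4,-12) top-left  bias=+0
    (1,1)@(3, 3): e=[-20,100,0] → ·  [on edge]
    (3,2)@(7, 5): e=[0,40,40] → █  [on edge]
    (4,2)@(9, 5): e=[4,12,64] → █
    (5,2)@(11, 5): e=[8,-16,88] → ·
    (0,3)@(1, 7): e=[0,120,-40] → ·  [on edge]
    (2,3)@(5, 7): e=[8,64,8] → █
    (5,3)@(11, 7): e=[20,-20,80] → ·
    (2,4)@(5, 9): e=[20,60,0] → █  [on edge]
    (5,4)@(11, 9): e=[32,-24,72] → ·
    (2,5)@(5, 11): e=[32,56,-8] → ·
    (3,5)@(7, 11): e=[36,28,16] → █
    (4,5)@(9, 11): e=[40,0,40] → ·  [on edge]
    (3,7)@(7, 15): e=[60,20,0] → █  [on edge]
  covered (11 px):
    · · · · · ·
    · · · · · ·
    · · · █ █ ·
    · · █ █ █ ·
    · · █ █ █ ·
    · · · █ · ·
    · · · █ · ·
    · · · █ · ·
    · · · · · ·
T1:
  2·area = 42  (B↔C swapped to make it positive)
  edge (8, 2)→(11, 2): d=(3,0) top-left  bias=+0
  edge (11, 2)→(10, 16): d=(-1,14) right/bottom  bias=-1
  edge (10, 16)→(8, 2): d=(-2,-14) top-left  bias=+0
    (4,1)@(9, 3): e=[3,27,12] → █
    (5,1)@(11, 3): e=[3,-1,40] → ·
    (4,2)@(9, 5): e=[9,25,8] → █
    (5,2)@(11, 5): e=[9,-3,36] → ·
    (4,3)@(9, 7): e=[15,23,4] → █
    (5,3)@(11, 7): e=[15,-5,32] → ·
    (4,4)@(9, 9): e=[21,21,0] → █  [on edge]
    (5,4)@(11, 9): e=[21,-7,28] → ·
    (4,5)@(9, 11): e=[27,19,-4] → ·
  covered (4 px):
    · · · · · ·
    · · · · █ ·
    · · · · █ ·
    · · · · █ ·
    · · · · █ ·
    · · · · · ·
    · · · · · ·
    · · · · · ·
    · · · · · ·
T2:
  2·area = 28
  edge (10, 18)→(8, 10): d=(-2,-8) top-left  bias=+0
  edge (8, 10)→(9, 0): d=(1,-10) top-left  bias=+0
  edge (9, 0)→(10, 18): d=(1,18) right/bottom  bias=-1
    (4,0)@(9, 1): e=[26,1,1] → █
    (5,0)@(11, 1): e=[42,21,-35] → ·
    (4,1)@(9, 3): e=[22,3,3] → █
    (5,1)@(11, 3): e=[38,23,-33] → ·
    (4,2)@(9, 5): e=[18,5,5] → █
    (5,2)@(11, 5): e=[34,25,-31] → ·
    (4,3)@(9, 7): e=[14,7,7] → █
    (5,3)@(11, 7): e=[30,27,-29] → ·
    (4,4)@(9, 9): e=[10,9,9] → █
    (5,4)@(11, 9): e=[26,29,-27] → ·
    (4,5)@(9, 11): e=[6,11,11] → █
    (5,5)@(11, 11): e=[22,31,-25] → ·
  covered (7 px):
    · · · · █ ·
    · · · · █ ·
    · · · · █ ·
    · · · · █ ·
    · · · · █ ·
    · · · · █ ·
    · · · · █ ·
    · · · · · ·
    · · · · · ·
T3:
  2·area = 70
  edge (10, 18)→(0, 8): d=(-10,-10) top-left  bias=+0
  edge (0, 8)→(8, 9): d=(8,1) right/bottom  bias=-1
  edge (8, 9)→(10, 18): d=(2,9) right/bottom  bias=-1
    (0,4)@(1, 9): e=[0,7,63] → █  [on edge]
    (1,4)@(3, 9): e=[20,5,45] → █
    (2,4)@(5, 9): e=[40,3,27] → █
    (3,4)@(7, 9): e=[60,1,9] → █
    (4,4)@(9, 9): e=[80,-1,-9] → ·
    (0,5)@(1, 11): e=[-20,23,67] → ·
    (1,5)@(3, 11): e=[0,21,49] → █  [on edge]
    (4,5)@(9, 11): e=[60,15,-5] → ·
    (1,6)@(3, 13): e=[-20,37,53] → ·
    (2,6)@(5, 13): e=[0,35,35] → █  [on edge]
    (4,6)@(9, 13): e=[40,31,-1] → ·
    (2,7)@(5, 15): e=[-20,51,39] → ·
    (3,7)@(7, 15): e=[0,49,21] → █  [on edge]
    (4,8)@(9, 17): e=[0,63,7] → █  [on edge]
  covered (12 px):
    · · · · · ·
    · · · · · ·
    · · · · · ·
    · · · · · ·
    █ █ █ █ · ·
    · █ █ █ · ·
    · · █ █ · ·
    · · · █ █ ·
    · · · · █ ·

Z-buffer (winner per pixel, '.' = empty):
  . . . . 2 .
  . . . . 2 .
  . . . 0 2 .
  . . 0 0 2 .
  3 3 3 3 2 .
  . 3 3 3 2 .
  . . 3 3 2 .
  . . . 3 3 .
  . . . . 3 .

Result: -1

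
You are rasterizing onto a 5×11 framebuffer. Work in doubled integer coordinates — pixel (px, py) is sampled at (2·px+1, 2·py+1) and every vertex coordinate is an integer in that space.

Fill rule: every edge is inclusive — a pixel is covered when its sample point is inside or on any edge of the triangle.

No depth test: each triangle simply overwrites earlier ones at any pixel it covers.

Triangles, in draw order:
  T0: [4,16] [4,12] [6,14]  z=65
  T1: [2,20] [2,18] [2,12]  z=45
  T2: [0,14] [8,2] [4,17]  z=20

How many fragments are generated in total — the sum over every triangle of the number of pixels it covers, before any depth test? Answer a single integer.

T0:
  2·area = 8
  edge (4, 16)→(4, 12): d=(0,-4) inclusive
  edge (4, 12)→(6, 14): d=(2,2) inclusive
  edge (6, 14)→(4, 16): d=(-2,2) inclusive
    (0,4)@(1, 9): e=[-12,0,20] → .  [on edge]
    (1,5)@(3, 11): e=[-4,0,12] → .  [on edge]
    (4,5)@(9, 11): e=[20,-12,0] → .  [on edge]
    (2,6)@(5, 13): e=[4,0,4] → X  [on edge]
    (3,6)@(7, 13): e=[12,-4,0] → .  [on edge]
    (2,7)@(5, 15): e=[4,4,0] → X  [on edge]
    (3,7)@(7, 15): e=[12,0,-4] → .  [on edge]
    (1,8)@(3, 17): e=[-4,12,0] → .  [on edge]
    (2,8)@(5, 17): e=[4,8,-4] → .
    (4,8)@(9, 17): e=[20,0,-12] → .  [on edge]
    (0,9)@(1, 19): e=[-12,20,0] → .  [on edge]
  covered (2 px):
    . . . . .
    . . . . .
    . . . . .
    . . . . .
    . . . . .
    . . . . .
    . . X . .
    . . X . .
    . . . . .
    . . . . .
    . . . . .
T1:
  degenerate (2·area = 0) — covers nothing
T2:
  2·area = 72
  edge (0, 14)→(8, 2): d=(8,-12) inclusive
  edge (8, 2)→(4, 17): d=(-4,15) inclusive
  edge (4, 17)→(0, 14): d=(-4,-3) inclusive
    (3,2)@(7, 5): e=[12,3,57] → X
    (4,2)@(9, 5): e=[36,-27,63] → .
    (2,3)@(5, 7): e=[4,25,43] → X
    (3,3)@(7, 7): e=[28,-5,49] → .
    (2,4)@(5, 9): e=[20,17,35] → X
    (3,4)@(7, 9): e=[44,-13,41] → .
    (1,5)@(3, 11): e=[12,39,21] → X
    (3,5)@(7, 11): e=[60,-21,33] → .
    (0,6)@(1, 13): e=[4,61,7] → X
    (3,6)@(7, 13): e=[76,-29,25] → .
    (0,7)@(1, 15): e=[20,53,-1] → .
    (1,7)@(3, 15): e=[44,23,5] → X
  covered (9 px):
    . . . . .
    . . . . .
    . . . X .
    . . X . .
    . . X . .
    . X X . .
    X X X . .
    . X . . .
    . . . . .
    . . . . .
    . . . . .

Result: 11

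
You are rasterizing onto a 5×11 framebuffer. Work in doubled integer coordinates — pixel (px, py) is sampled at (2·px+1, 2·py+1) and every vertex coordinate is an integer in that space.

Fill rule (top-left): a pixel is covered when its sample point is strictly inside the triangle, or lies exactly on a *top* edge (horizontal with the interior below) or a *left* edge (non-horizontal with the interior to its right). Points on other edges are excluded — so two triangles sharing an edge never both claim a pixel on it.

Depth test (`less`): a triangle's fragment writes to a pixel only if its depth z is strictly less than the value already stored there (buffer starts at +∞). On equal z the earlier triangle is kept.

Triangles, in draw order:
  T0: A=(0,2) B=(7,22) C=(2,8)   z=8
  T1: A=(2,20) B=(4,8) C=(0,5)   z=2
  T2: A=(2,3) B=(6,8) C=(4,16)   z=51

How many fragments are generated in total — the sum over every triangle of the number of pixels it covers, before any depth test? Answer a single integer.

T0:
  2·area = 2
  edge (0, 2)→(7, 22): d=(7,20) right/bottom  bias=-1
  edge (7, 22)→(2, 8): d=(-5,-14) top-left  bias=+0
  edge (2, 8)→(0, 2): d=(-2,-6) top-left  bias=+0
    (0,2)@(1, 5): e=[1,1,0] → █  [on edge]
    (1,2)@(3, 5): e=[-39,29,12] → ·
    (0,3)@(1, 7): e=[15,-9,-4] → ·
    (1,5)@(3, 11): e=[3,-1,0] → ·  [on edge]
    (2,8)@(5, 17): e=[5,-3,0] → ·  [on edge]
  covered (1 px):
    · · · · ·
    · · · · ·
    █ · · · ·
    · · · · ·
    · · · · ·
    · · · · ·
    · · · · ·
    · · · · ·
    · · · · ·
    · · · · ·
    · · · · ·
T1:
  2·area = 54  (B↔C swapped to make it positive)
  edge (2, 20)→(0, 5): d=(-2,-15) top-left  bias=+0
  edge (0, 5)→(4, 8): d=(4,3) right/bottom  bias=-1
  edge (4, 8)→(2, 20): d=(-2,12) right/bottom  bias=-1
    (0,3)@(1, 7): e=[11,5,38] → █
    (1,3)@(3, 7): e=[41,-1,14] → ·
    (0,4)@(1, 9): e=[7,13,34] → █
    (1,4)@(3, 9): e=[37,7,10] → █
    (2,4)@(5, 9): e=[67,1,-14] → ·
    (0,5)@(1, 11): e=[3,21,30] → █
    (2,5)@(5, 11): e=[63,9,-18] → ·
    (0,6)@(1, 13): e=[-1,29,26] → ·
    (1,6)@(3, 13): e=[29,23,2] → █
    (2,6)@(5, 13): e=[59,17,-22] → ·
    (1,7)@(3, 15): e=[25,31,-2] → ·
  covered (6 px):
    · · · · ·
    · · · · ·
    · · · · ·
    █ · · · ·
    █ █ · · ·
    █ █ · · ·
    · █ · · ·
    · · · · ·
    · · · · ·
    · · · · ·
    · · · · ·
T2:
  2·area = 42
  edge (2, 3)→(6, 8): d=(4,5) right/bottom  bias=-1
  edge (6, 8)→(4, 16): d=(-2,8) right/bottom  bias=-1
  edge (4, 16)→(2, 3): d=(-2,-13) top-left  bias=+0
    (1,2)@(3, 5): e=[3,30,9] → █
    (2,2)@(5, 5): e=[-7,14,35] → ·
    (1,3)@(3, 7): e=[11,26,5] → █
    (2,3)@(5, 7): e=[1,10,31] → █
    (3,3)@(7, 7): e=[-9,-6,57] → ·
    (1,4)@(3, 9): e=[19,22,1] → █
    (3,4)@(7, 9): e=[-1,-10,53] → ·
    (1,5)@(3, 11): e=[27,18,-3] → ·
    (2,5)@(5, 11): e=[17,2,23] → █
    (3,5)@(7, 11): e=[7,-14,49] → ·
    (2,6)@(5, 13): e=[25,-2,19] → ·
  covered (6 px):
    · · · · ·
    · · · · ·
    · █ · · ·
    · █ █ · ·
    · █ █ · ·
    · · █ · ·
    · · · · ·
    · · · · ·
    · · · · ·
    · · · · ·
    · · · · ·

Answer: 13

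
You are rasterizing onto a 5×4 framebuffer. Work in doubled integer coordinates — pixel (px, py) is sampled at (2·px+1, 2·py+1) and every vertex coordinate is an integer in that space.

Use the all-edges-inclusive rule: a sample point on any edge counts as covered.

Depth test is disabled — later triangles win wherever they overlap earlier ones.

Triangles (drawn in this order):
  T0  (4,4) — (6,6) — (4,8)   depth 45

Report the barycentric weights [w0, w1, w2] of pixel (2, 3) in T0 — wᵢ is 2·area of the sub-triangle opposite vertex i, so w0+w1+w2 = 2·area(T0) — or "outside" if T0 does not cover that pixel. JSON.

T0:
  2·area = 8
  edge (4, 4)→(6, 6): d=(2,2) inclusive
  edge (6, 6)→(4, 8): d=(-2,2) inclusive
  edge (4, 8)→(4, 4): d=(0,-4) inclusive
    (0,0)@(1, 1): e=[0,20,-12] → .  [on edge]
    (1,1)@(3, 3): e=[0,12,-4] → .  [on edge]
    (4,1)@(9, 3): e=[-12,0,20] → .  [on edge]
    (2,2)@(5, 5): e=[0,4,4] → X  [on edge]
    (3,2)@(7, 5): e=[-4,0,12] → .  [on edge]
    (2,3)@(5, 7): e=[4,0,4] → X  [on edge]
    (3,3)@(7, 7): e=[0,-4,12] → .  [on edge]
  covered (2 px):
    . . . . .
    . . . . .
    . . X . .
    . . X . .

Final: [0,4,4]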